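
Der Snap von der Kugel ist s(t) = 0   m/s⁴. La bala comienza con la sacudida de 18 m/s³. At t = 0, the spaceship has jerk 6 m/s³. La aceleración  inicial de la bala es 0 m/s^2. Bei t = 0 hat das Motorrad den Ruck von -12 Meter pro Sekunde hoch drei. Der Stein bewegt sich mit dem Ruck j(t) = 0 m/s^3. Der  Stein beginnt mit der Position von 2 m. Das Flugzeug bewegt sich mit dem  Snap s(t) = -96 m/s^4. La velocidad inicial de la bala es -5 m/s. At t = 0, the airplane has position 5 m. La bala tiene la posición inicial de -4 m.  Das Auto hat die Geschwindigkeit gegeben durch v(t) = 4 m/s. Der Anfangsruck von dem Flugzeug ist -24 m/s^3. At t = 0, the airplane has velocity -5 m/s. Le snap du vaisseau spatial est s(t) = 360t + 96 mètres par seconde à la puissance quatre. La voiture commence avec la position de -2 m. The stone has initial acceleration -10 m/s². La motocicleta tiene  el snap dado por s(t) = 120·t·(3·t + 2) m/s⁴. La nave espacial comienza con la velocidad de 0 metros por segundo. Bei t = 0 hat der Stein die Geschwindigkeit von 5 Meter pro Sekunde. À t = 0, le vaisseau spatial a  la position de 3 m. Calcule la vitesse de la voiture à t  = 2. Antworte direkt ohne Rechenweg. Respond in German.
Die Antwort ist 4.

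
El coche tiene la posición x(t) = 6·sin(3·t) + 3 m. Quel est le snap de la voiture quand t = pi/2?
Pour résoudre ceci, nous devons prendre 4 dérivées de notre équation de la position x(t) = 6·sin(3·t) + 3. En dérivant la position, nous obtenons la vitesse: v(t) = 18·cos(3·t). En dérivant la vitesse, nous obtenons l'accélération: a(t) = -54·sin(3·t). La dérivée de l'accélération donne le jerk: j(t) = -162·cos(3·t). En dérivant le jerk, nous obtenons le snap: s(t) = 486·sin(3·t). Nous avons le snap s(t) = 486·sin(3·t). En substituant t = pi/2: s(pi/2) = -486.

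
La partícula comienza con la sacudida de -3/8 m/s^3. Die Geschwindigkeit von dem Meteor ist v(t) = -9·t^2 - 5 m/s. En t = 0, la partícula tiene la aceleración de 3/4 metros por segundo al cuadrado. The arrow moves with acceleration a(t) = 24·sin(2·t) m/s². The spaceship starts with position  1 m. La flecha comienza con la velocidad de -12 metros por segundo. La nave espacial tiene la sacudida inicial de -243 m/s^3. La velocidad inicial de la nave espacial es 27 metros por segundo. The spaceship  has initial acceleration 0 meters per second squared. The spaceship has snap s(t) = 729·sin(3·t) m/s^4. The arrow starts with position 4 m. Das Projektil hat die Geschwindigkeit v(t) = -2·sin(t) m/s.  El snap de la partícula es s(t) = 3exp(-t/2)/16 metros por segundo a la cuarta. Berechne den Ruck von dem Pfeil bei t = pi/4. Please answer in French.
Pour résoudre ceci, nous devons prendre 1 dérivée de notre équation de l'accélération a(t) = 24·sin(2·t). En dérivant l'accélération, nous obtenons le jerk: j(t) = 48·cos(2·t). En utilisant j(t) = 48·cos(2·t) et en substituant t = pi/4, nous trouvons j = 0.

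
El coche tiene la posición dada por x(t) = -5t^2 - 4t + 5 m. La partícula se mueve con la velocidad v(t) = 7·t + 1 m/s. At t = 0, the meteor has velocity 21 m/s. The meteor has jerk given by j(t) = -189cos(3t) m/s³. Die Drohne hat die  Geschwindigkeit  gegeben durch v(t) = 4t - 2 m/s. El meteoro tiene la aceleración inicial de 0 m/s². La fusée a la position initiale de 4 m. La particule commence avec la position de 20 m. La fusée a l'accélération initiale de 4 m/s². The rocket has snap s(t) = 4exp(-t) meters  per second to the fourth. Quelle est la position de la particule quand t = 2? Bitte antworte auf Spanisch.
Partiendo de la velocidad v(t) = 7·t + 1, tomamos 1 integral. La antiderivada de la velocidad es la posición. Usando x(0) = 20, obtenemos x(t) = 7·t^2/2 + t + 20. Tenemos la posición x(t) = 7·t^2/2 + t + 20. Sustituyendo t = 2: x(2) = 36.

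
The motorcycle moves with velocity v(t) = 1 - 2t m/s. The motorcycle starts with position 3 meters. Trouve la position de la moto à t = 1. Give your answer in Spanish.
Para resolver esto, necesitamos tomar 1 antiderivada de nuestra ecuación de la velocidad v(t) = 1 - 2·t. La integral de la velocidad es la posición. Usando x(0) = 3, obtenemos x(t) = -t^2 + t + 3. Usando x(t) = -t^2 + t + 3 y sustituyendo t = 1, encontramos x = 3.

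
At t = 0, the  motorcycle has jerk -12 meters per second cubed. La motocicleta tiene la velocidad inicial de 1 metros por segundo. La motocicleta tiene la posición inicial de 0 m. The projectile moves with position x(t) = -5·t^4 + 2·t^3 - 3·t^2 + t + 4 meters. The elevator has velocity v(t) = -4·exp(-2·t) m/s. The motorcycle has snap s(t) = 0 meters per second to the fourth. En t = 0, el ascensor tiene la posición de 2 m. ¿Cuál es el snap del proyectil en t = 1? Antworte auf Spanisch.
Para resolver esto, necesitamos tomar 4 derivadas de nuestra ecuación de la posición x(t) = -5·t^4 + 2·t^3 - 3·t^2 + t + 4. La derivada de la posición da la velocidad: v(t) = -20·t^3 + 6·t^2 - 6·t + 1. Derivando la velocidad, obtenemos la aceleración: a(t) = -60·t^2 + 12·t - 6. Tomando d/dt de a(t), encontramos j(t) = 12 - 120·t. Derivando la sacudida, obtenemos el snap: s(t) = -120. Usando s(t) = -120 y sustituyendo t = 1, encontramos s = -120.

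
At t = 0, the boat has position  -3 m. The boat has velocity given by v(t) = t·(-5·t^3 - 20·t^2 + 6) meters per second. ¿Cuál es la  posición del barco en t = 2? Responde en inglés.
To find the answer, we compute 1 antiderivative of v(t) = t·(-5·t^3 - 20·t^2 + 6). Finding the antiderivative of v(t) and using x(0) = -3: x(t) = -t^5 - 5·t^4 + 3·t^2 - 3. From the given position equation x(t) = -t^5 - 5·t^4 + 3·t^2 - 3, we substitute t = 2 to get x = -103.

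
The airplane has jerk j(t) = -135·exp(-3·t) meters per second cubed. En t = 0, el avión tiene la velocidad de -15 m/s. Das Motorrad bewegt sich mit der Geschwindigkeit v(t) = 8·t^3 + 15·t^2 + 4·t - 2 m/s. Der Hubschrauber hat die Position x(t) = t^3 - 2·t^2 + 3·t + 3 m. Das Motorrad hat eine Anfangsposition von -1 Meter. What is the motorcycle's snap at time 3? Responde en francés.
Pour résoudre ceci, nous devons prendre 3 dérivées de notre équation de la vitesse v(t) = 8·t^3 + 15·t^2 + 4·t - 2. La dérivée de la vitesse donne l'accélération: a(t) = 24·t^2 + 30·t + 4. En dérivant l'accélération, nous obtenons le jerk: j(t) = 48·t + 30. En dérivant le jerk, nous obtenons le snap: s(t) = 48. Nous avons le snap s(t) = 48. En substituant t = 3: s(3) = 48.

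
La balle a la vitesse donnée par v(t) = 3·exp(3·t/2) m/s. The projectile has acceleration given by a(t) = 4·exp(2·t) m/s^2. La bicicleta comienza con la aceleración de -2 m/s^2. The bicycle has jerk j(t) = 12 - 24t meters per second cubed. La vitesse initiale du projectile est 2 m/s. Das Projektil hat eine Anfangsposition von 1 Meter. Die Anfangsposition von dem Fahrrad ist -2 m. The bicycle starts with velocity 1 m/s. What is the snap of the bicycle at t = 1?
We must differentiate our jerk equation j(t) = 12 - 24·t 1 time. The derivative of jerk gives snap: s(t) = -24. From the given snap equation s(t) = -24, we substitute t = 1 to get s = -24.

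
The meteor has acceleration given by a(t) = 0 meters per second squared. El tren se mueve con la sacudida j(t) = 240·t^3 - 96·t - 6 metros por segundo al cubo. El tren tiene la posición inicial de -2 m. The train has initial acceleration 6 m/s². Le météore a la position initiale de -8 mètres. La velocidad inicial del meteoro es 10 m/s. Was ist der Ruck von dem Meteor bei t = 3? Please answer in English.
Starting from acceleration a(t) = 0, we take 1 derivative. The derivative of acceleration gives jerk: j(t) = 0. From the given jerk equation j(t) = 0, we substitute t = 3 to get j = 0.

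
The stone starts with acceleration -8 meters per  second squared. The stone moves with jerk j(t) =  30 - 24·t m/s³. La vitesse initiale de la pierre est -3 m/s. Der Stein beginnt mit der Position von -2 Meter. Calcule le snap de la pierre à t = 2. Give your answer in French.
Pour résoudre ceci, nous devons prendre 1 dérivée de notre équation du jerk j(t) = 30 - 24·t. La dérivée du jerk donne le snap: s(t) = -24. En utilisant s(t) = -24 et en substituant t = 2, nous trouvons s = -24.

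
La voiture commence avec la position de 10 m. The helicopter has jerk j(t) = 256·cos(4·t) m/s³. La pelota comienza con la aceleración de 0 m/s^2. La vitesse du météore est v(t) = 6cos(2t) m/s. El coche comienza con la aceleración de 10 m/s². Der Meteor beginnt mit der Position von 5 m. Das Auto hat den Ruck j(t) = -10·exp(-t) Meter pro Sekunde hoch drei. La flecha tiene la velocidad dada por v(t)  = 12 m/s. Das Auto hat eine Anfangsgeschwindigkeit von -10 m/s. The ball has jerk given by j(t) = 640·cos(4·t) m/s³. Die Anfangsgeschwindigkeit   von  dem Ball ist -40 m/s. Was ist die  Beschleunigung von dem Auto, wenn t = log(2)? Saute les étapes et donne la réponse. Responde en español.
La respuesta es 5.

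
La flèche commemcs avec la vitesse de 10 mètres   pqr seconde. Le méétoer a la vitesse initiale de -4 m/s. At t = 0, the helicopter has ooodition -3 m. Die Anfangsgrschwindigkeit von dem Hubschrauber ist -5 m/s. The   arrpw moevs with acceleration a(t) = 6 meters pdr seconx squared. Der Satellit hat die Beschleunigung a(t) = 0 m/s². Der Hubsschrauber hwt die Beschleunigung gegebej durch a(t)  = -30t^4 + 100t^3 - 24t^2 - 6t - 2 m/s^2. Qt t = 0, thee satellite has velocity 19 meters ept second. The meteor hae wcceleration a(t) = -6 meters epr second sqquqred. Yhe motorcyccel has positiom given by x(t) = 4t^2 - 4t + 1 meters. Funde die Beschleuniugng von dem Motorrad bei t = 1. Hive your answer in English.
We must differentiate our position equation x(t) = 4·t^2 - 4·t + 1 2 times. Differentiating position, we get velocity: v(t) = 8·t - 4. The derivative of velocity gives acceleration: a(t) = 8. From the given acceleration equation a(t) = 8, we substitute t = 1 to get a = 8.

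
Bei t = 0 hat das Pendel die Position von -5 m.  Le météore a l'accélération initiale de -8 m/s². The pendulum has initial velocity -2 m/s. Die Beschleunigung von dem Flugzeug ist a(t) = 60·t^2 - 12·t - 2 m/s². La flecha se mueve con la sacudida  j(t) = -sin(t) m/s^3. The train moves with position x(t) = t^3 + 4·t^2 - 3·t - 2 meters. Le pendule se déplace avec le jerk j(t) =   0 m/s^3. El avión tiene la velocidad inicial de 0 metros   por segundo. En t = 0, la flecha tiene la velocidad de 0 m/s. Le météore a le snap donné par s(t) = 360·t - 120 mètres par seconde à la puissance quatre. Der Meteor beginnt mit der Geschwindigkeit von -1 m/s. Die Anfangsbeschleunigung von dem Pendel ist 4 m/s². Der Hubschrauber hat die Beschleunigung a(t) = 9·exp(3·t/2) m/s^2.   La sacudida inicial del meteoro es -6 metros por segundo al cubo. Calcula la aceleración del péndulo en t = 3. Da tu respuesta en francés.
Nous devons trouver la primitive de notre équation du jerk j(t) = 0 1 fois. La primitive du jerk, avec a(0) = 4, donne l'accélération: a(t) = 4. Nous avons l'accélération a(t) = 4. En substituant t = 3: a(3) = 4.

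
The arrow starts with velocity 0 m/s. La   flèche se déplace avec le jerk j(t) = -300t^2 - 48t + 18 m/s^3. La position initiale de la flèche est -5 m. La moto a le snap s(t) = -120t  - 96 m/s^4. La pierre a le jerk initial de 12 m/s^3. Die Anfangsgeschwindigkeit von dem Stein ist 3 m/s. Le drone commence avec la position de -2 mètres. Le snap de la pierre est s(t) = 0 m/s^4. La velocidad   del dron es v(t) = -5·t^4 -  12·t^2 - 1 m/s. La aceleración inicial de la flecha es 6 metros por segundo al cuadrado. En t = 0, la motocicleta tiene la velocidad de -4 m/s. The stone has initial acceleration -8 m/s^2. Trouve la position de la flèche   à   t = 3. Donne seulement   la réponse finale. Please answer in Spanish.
x(3) = -1274.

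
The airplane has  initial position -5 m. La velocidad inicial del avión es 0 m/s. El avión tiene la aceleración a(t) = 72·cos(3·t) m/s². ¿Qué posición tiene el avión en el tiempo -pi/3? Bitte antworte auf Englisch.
We must find the antiderivative of our acceleration equation a(t) = 72·cos(3·t) 2 times. The antiderivative of acceleration, with v(0) = 0, gives velocity: v(t) = 24·sin(3·t). Taking ∫v(t)dt and applying x(0) = -5, we find x(t) = 3 - 8·cos(3·t). Using x(t) = 3 - 8·cos(3·t) and substituting t = -pi/3, we find x = 11.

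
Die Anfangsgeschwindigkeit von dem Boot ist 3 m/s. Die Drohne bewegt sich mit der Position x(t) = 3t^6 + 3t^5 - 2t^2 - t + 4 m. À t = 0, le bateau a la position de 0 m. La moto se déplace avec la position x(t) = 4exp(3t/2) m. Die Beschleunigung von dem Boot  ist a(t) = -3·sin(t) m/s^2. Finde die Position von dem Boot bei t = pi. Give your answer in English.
We need to integrate our acceleration equation a(t) = -3·sin(t) 2 times. Finding the antiderivative of a(t) and using v(0) = 3: v(t) = 3·cos(t). Finding the integral of v(t) and using x(0) = 0: x(t) = 3·sin(t). Using x(t) = 3·sin(t) and substituting t = pi, we find x = 0.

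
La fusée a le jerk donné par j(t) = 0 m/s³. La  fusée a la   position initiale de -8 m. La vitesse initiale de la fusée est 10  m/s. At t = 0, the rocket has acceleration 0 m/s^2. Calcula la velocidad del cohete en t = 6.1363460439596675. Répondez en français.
Nous devons intégrer notre équation du jerk j(t) = 0 2 fois. En intégrant le jerk et en utilisant la condition initiale a(0) = 0, nous obtenons a(t) = 0. En prenant ∫a(t)dt et en appliquant v(0) = 10, nous trouvons v(t) = 10. En utilisant v(t) = 10 et en substituant t = 6.1363460439596675, nous trouvons v = 10.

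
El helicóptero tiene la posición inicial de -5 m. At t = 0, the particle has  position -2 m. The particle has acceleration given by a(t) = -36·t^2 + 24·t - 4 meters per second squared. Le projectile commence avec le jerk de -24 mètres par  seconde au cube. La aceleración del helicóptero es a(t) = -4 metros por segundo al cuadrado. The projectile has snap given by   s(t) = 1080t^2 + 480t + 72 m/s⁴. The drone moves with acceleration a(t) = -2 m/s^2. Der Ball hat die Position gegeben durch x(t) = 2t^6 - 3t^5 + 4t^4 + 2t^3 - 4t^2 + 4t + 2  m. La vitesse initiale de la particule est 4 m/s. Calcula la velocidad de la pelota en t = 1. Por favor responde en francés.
En partant de la position x(t) = 2·t^6 - 3·t^5 + 4·t^4 + 2·t^3 - 4·t^2 + 4·t + 2, nous prenons 1 dérivée. En dérivant la position, nous obtenons la vitesse: v(t) = 12·t^5 - 15·t^4 + 16·t^3 + 6·t^2 - 8·t + 4. Nous avons la vitesse v(t) = 12·t^5 - 15·t^4 + 16·t^3 + 6·t^2 - 8·t + 4. En substituant t = 1: v(1) = 15.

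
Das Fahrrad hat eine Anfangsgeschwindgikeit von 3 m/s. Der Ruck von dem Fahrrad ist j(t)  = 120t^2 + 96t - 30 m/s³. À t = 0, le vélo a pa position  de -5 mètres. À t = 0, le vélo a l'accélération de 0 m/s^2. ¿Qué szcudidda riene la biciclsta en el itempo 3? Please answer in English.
We have jerk j(t) = 120·t^2 + 96·t - 30. Substituting t = 3: j(3) = 1338.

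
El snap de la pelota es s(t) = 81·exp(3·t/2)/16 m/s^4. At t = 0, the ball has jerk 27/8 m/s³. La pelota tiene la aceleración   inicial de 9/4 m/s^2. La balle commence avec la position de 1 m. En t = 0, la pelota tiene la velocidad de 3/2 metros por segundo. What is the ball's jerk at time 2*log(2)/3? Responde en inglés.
To solve this, we need to take 1 antiderivative of our snap equation s(t) = 81·exp(3·t/2)/16. Finding the antiderivative of s(t) and using j(0) = 27/8: j(t) = 27·exp(3·t/2)/8. We have jerk j(t) = 27·exp(3·t/2)/8. Substituting t = 2*log(2)/3: j(2*log(2)/3) = 27/4.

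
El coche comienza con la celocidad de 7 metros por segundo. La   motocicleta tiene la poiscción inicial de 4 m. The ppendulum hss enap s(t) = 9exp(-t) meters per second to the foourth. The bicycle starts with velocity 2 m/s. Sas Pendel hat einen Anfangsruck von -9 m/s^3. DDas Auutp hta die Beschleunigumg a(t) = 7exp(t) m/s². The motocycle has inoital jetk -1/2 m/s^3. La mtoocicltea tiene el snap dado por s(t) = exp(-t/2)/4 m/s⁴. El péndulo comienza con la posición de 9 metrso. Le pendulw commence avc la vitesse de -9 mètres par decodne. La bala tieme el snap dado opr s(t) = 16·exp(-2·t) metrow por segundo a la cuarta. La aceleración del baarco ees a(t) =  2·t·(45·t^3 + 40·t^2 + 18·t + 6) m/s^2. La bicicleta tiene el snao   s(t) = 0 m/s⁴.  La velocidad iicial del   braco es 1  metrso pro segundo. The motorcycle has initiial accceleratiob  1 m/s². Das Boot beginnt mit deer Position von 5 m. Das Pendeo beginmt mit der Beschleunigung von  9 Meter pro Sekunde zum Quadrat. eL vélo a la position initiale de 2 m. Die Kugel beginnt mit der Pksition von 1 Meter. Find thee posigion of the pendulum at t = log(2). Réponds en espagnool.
Partiendo del snap s(t) = 9·exp(-t), tomamos 4 antiderivadas. La antiderivada del snap es la sacudida. Usando j(0) = -9, obtenemos j(t) = -9·exp(-t). La integral de la sacudida es la aceleración. Usando a(0) = 9, obtenemos a(t) = 9·exp(-t). La antiderivada de la aceleración es la velocidad. Usando v(0) = -9, obtenemos v(t) = -9·exp(-t). Integrando la velocidad y usando la condición inicial x(0) = 9, obtenemos x(t) = 9·exp(-t). De la ecuación de la posición x(t) = 9·exp(-t), sustituimos t = log(2) para obtener x = 9/2.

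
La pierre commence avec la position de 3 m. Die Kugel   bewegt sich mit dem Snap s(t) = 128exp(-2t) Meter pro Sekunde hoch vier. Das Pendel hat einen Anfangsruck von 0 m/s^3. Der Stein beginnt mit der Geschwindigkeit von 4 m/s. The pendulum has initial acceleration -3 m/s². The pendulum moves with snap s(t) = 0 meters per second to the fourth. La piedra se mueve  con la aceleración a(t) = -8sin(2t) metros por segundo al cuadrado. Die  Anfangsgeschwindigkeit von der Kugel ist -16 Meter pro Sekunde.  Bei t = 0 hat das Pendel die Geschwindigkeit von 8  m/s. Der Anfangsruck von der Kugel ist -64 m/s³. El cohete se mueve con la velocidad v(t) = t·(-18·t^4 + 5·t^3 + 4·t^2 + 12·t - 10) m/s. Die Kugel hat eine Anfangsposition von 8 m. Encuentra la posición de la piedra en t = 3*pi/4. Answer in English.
To find the answer, we compute 2 antiderivatives of a(t) = -8·sin(2·t). Finding the integral of a(t) and using v(0) = 4: v(t) = 4·cos(2·t). Integrating velocity and using the initial condition x(0) = 3, we get x(t) = 2·sin(2·t) + 3. We have position x(t) = 2·sin(2·t) + 3. Substituting t = 3*pi/4: x(3*pi/4) = 1.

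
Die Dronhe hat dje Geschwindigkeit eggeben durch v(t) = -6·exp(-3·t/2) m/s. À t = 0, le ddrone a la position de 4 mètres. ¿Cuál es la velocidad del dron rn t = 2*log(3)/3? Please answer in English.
Using v(t) = -6·exp(-3·t/2) and substituting t = 2*log(3)/3, we find v = -2.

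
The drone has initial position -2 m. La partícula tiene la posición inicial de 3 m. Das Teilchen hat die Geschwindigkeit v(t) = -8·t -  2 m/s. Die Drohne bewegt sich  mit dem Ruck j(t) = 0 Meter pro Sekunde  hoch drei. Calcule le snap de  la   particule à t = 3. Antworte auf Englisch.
We must differentiate our velocity equation v(t) = -8·t - 2 3 times. Taking d/dt of v(t), we find a(t) = -8. Taking d/dt of a(t), we find j(t) = 0. The derivative of jerk gives snap: s(t) = 0. We have snap s(t) = 0. Substituting t = 3: s(3) = 0.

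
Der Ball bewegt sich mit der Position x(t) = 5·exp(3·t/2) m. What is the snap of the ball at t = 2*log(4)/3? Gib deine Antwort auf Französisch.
Pour résoudre ceci, nous devons prendre 4 dérivées de notre équation de la position x(t) = 5·exp(3·t/2). En dérivant la position, nous obtenons la vitesse: v(t) = 15·exp(3·t/2)/2. En dérivant la vitesse, nous obtenons l'accélération: a(t) = 45·exp(3·t/2)/4. En dérivant l'accélération, nous obtenons le jerk: j(t) = 135·exp(3·t/2)/8. En dérivant le jerk, nous obtenons le snap: s(t) = 405·exp(3·t/2)/16. De l'équation du snap s(t) = 405·exp(3·t/2)/16, nous substituons t = 2*log(4)/3 pour obtenir s = 405/4.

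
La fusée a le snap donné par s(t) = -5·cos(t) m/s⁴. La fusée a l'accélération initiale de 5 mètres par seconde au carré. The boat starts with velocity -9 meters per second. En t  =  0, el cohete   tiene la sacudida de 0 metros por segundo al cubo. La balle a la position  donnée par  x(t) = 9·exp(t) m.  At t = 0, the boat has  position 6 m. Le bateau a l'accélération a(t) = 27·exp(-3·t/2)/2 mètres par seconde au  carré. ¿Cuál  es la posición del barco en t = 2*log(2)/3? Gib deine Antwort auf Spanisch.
Para resolver esto, necesitamos tomar 2 integrales de nuestra ecuación de la aceleración a(t) = 27·exp(-3·t/2)/2. La integral de la aceleración, con v(0) = -9, da la velocidad: v(t) = -9·exp(-3·t/2). La antiderivada de la velocidad, con x(0) = 6, da la posición: x(t) = 6·exp(-3·t/2). De la ecuación de la posición x(t) = 6·exp(-3·t/2), sustituimos t = 2*log(2)/3 para obtener x = 3.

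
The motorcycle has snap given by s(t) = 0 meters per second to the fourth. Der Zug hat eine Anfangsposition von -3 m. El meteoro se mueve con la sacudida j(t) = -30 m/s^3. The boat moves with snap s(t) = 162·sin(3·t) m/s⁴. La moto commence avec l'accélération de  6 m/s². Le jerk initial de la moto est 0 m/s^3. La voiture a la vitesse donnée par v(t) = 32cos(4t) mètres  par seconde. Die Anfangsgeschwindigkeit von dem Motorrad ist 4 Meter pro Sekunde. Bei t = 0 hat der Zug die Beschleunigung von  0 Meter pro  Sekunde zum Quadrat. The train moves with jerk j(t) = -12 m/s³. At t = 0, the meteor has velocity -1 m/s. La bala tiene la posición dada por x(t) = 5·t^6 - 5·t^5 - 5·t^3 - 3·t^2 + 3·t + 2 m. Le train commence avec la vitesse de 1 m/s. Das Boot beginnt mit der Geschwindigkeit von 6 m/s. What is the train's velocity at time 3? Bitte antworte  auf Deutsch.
Um dies zu lösen, müssen wir 2 Integrale unserer Gleichung für den Ruck j(t) = -12 finden. Durch Integration von dem Ruck und Verwendung der Anfangsbedingung a(0) = 0, erhalten wir a(t) = -12·t. Mit ∫a(t)dt und Anwendung von v(0) = 1, finden wir v(t) = 1 - 6·t^2. Mit v(t) = 1 - 6·t^2 und Einsetzen von t = 3, finden wir v = -53.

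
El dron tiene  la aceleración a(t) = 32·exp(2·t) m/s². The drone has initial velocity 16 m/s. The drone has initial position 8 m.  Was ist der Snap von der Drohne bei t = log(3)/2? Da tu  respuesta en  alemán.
Wir müssen unsere Gleichung für die Beschleunigung a(t) = 32·exp(2·t) 2-mal ableiten. Die Ableitung von der Beschleunigung ergibt den Ruck: j(t) = 64·exp(2·t). Durch Ableiten von dem Ruck erhalten wir den Snap: s(t) = 128·exp(2·t). Wir haben den Snap s(t) = 128·exp(2·t). Durch Einsetzen von t = log(3)/2: s(log(3)/2) = 384.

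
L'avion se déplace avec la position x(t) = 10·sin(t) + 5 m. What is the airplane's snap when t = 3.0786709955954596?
We must differentiate our position equation x(t) = 10·sin(t) + 5 4 times. Differentiating position, we get velocity: v(t) = 10·cos(t). Taking d/dt of v(t), we find a(t) = -10·sin(t). The derivative of acceleration gives jerk: j(t) = -10·cos(t). Differentiating jerk, we get snap: s(t) = 10·sin(t). We have snap s(t) = 10·sin(t). Substituting t = 3.0786709955954596: s(3.0786709955954596) = 0.628801469890296.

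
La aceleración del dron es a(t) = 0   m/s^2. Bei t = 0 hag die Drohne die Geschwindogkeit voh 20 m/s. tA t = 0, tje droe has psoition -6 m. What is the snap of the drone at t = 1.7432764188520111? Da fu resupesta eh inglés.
We must differentiate our acceleration equation a(t) = 0 2 times. Taking d/dt of a(t), we find j(t) = 0. Taking d/dt of j(t), we find s(t) = 0. From the given snap equation s(t) = 0, we substitute t = 1.7432764188520111 to get s = 0.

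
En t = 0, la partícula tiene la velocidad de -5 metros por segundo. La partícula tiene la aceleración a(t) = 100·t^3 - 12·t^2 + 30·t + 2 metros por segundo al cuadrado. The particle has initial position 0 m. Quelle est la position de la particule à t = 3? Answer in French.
En partant de l'accélération a(t) = 100·t^3 - 12·t^2 + 30·t + 2, nous prenons 2 primitives. En prenant ∫a(t)dt et en appliquant v(0) = -5, nous trouvons v(t) = 25·t^4 - 4·t^3 + 15·t^2 + 2·t - 5. La primitive de la vitesse, avec x(0) = 0, donne la position: x(t) = 5·t^5 - t^4 + 5·t^3 + t^2 - 5·t. De l'équation de la position x(t) = 5·t^5 - t^4 + 5·t^3 + t^2 - 5·t, nous substituons t = 3 pour obtenir x = 1263.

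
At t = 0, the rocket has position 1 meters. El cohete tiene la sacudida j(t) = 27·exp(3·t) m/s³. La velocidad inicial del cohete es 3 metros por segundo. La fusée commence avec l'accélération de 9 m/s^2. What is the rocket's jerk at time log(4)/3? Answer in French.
De l'équation du jerk j(t) = 27·exp(3·t), nous substituons t = log(4)/3 pour obtenir j = 108.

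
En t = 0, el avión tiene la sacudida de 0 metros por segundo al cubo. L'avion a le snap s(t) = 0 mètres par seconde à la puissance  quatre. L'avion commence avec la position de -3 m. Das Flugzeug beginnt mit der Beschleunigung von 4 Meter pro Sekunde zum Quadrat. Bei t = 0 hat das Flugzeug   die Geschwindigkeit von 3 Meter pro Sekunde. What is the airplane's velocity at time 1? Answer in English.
We need to integrate our snap equation s(t) = 0 3 times. The antiderivative of snap is jerk. Using j(0) = 0, we get j(t) = 0. Finding the integral of j(t) and using a(0) = 4: a(t) = 4. The antiderivative of acceleration is velocity. Using v(0) = 3, we get v(t) = 4·t + 3. Using v(t) = 4·t + 3 and substituting t = 1, we find v = 7.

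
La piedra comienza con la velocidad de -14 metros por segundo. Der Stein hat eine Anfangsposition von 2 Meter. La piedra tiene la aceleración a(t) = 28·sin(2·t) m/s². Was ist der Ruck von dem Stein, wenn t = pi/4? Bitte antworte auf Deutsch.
Um dies zu lösen, müssen wir 1 Ableitung unserer Gleichung für die Beschleunigung a(t) = 28·sin(2·t) nehmen. Mit d/dt von a(t) finden wir j(t) = 56·cos(2·t). Mit j(t) = 56·cos(2·t) und Einsetzen von t = pi/4, finden wir j = 0.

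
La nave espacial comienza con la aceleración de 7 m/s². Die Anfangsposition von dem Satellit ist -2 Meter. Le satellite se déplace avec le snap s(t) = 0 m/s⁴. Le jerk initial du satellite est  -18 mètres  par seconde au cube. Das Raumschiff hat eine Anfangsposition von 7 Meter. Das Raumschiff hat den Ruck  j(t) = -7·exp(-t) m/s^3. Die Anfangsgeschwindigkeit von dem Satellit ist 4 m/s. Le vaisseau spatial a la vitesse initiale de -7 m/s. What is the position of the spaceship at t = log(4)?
We need to integrate our jerk equation j(t) = -7·exp(-t) 3 times. The integral of jerk, with a(0) = 7, gives acceleration: a(t) = 7·exp(-t). The antiderivative of acceleration is velocity. Using v(0) = -7, we get v(t) = -7·exp(-t). The antiderivative of velocity is position. Using x(0) = 7, we get x(t) = 7·exp(-t). Using x(t) = 7·exp(-t) and substituting t = log(4), we find x = 7/4.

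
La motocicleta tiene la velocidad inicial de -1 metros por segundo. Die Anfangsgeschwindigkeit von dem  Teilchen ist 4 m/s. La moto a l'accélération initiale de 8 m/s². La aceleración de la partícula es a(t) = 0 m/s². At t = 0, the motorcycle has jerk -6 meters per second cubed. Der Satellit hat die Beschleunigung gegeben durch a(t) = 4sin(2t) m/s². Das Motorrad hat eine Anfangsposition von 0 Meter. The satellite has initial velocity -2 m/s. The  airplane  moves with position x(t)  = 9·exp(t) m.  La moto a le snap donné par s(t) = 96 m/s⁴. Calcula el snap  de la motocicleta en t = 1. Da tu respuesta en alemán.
Wir haben den Snap s(t) = 96. Durch Einsetzen von t = 1: s(1) = 96.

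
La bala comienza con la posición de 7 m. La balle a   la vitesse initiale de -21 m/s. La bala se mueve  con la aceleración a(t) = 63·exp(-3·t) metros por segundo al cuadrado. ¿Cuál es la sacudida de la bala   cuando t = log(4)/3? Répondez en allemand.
Ausgehend von der Beschleunigung a(t) = 63·exp(-3·t), nehmen wir 1 Ableitung. Durch Ableiten von der Beschleunigung erhalten wir den Ruck: j(t) = -189·exp(-3·t). Wir haben den Ruck j(t) = -189·exp(-3·t). Durch Einsetzen von t = log(4)/3: j(log(4)/3) = -189/4.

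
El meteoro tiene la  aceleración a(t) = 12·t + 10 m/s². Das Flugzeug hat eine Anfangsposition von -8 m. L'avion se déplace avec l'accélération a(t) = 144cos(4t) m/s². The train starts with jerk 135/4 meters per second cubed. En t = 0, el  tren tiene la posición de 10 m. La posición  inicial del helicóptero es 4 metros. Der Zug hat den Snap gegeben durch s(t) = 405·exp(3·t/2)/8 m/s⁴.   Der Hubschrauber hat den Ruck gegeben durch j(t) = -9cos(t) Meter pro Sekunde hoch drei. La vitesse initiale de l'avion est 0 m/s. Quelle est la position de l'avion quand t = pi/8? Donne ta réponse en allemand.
Wir müssen unsere Gleichung für die Beschleunigung a(t) = 144·cos(4·t) 2-mal integrieren. Die Stammfunktion von der Beschleunigung ist die Geschwindigkeit. Mit v(0) = 0 erhalten wir v(t) = 36·sin(4·t). Das Integral von der Geschwindigkeit, mit x(0) = -8, ergibt die Position: x(t) = 1 - 9·cos(4·t). Mit x(t) = 1 - 9·cos(4·t) und Einsetzen von t = pi/8, finden wir x = 1.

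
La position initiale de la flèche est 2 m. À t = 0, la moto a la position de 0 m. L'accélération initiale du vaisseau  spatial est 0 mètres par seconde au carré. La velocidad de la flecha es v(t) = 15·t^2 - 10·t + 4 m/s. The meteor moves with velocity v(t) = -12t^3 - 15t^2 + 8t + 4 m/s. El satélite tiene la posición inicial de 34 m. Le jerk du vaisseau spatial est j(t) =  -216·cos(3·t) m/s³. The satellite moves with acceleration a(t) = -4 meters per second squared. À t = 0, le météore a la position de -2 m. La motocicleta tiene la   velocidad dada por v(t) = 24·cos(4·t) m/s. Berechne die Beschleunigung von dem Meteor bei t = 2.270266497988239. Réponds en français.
En partant de la vitesse v(t) = -12·t^3 - 15·t^2 + 8·t + 4, nous prenons 1 dérivée. En dérivant la vitesse, nous obtenons l'accélération: a(t) = -36·t^2 - 30·t + 8. En utilisant a(t) = -36·t^2 - 30·t + 8 et en substituant t = 2.270266497988239, nous trouvons a = -245.655953927607.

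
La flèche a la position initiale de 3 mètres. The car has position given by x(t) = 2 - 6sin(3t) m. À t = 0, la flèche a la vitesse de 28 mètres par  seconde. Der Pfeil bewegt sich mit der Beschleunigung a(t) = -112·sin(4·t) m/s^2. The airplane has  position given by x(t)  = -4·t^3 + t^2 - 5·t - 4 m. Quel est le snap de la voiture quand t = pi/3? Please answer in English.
Starting from position x(t) = 2 - 6·sin(3·t), we take 4 derivatives. Taking d/dt of x(t), we find v(t) = -18·cos(3·t). Taking d/dt of v(t), we find a(t) = 54·sin(3·t). The derivative of acceleration gives jerk: j(t) = 162·cos(3·t). Differentiating jerk, we get snap: s(t) = -486·sin(3·t). From the given snap equation s(t) = -486·sin(3·t), we substitute t = pi/3 to get s = 0.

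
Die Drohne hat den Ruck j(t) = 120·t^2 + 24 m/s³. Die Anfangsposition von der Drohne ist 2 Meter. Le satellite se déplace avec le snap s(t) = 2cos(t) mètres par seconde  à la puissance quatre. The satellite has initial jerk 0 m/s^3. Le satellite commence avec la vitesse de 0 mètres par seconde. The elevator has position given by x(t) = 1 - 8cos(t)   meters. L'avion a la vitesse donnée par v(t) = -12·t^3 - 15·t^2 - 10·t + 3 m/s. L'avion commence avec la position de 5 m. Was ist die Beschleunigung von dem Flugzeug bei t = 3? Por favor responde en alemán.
Ausgehend von der Geschwindigkeit v(t) = -12·t^3 - 15·t^2 - 10·t + 3, nehmen wir 1 Ableitung. Die Ableitung von der Geschwindigkeit ergibt die Beschleunigung: a(t) = -36·t^2 - 30·t - 10. Wir haben die Beschleunigung a(t) = -36·t^2 - 30·t - 10. Durch Einsetzen von t = 3: a(3) = -424.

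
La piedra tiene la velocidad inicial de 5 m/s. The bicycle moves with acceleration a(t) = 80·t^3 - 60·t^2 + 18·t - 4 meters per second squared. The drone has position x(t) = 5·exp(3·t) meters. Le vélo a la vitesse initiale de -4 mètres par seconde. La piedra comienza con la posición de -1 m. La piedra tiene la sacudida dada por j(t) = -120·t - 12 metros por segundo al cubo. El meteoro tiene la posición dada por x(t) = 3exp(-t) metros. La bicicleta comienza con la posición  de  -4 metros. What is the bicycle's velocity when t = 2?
Starting from acceleration a(t) = 80·t^3 - 60·t^2 + 18·t - 4, we take 1 antiderivative. Finding the antiderivative of a(t) and using v(0) = -4: v(t) = 20·t^4 - 20·t^3 + 9·t^2 - 4·t - 4. From the given velocity equation v(t) = 20·t^4 - 20·t^3 + 9·t^2 - 4·t - 4, we substitute t = 2 to get v = 184.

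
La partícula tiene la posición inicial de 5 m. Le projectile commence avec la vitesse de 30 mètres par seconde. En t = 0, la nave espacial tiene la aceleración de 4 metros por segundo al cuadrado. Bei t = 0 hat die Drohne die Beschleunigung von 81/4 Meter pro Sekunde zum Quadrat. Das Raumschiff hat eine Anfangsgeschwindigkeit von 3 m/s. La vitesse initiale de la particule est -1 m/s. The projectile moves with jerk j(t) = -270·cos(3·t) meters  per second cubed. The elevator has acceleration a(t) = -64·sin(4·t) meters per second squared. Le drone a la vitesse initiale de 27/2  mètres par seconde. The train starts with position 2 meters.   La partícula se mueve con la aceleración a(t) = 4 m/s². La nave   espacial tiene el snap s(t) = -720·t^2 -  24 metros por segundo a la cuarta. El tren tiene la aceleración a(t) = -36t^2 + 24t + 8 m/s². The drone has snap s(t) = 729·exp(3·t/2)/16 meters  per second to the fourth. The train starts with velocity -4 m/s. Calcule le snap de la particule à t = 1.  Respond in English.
Starting from acceleration a(t) = 4, we take 2 derivatives. The derivative of acceleration gives jerk: j(t) = 0. Differentiating jerk, we get snap: s(t) = 0. We have snap s(t) = 0. Substituting t = 1: s(1) = 0.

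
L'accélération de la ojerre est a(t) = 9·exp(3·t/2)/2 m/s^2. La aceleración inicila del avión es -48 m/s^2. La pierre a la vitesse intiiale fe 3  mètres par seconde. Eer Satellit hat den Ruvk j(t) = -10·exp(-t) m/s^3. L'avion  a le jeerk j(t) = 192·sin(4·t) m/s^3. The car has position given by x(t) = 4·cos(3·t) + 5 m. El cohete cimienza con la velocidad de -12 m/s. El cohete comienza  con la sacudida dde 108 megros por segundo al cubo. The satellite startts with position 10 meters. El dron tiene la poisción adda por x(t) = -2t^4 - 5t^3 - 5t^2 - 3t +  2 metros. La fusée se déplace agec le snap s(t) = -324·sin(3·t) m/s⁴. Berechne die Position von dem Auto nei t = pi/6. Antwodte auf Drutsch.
Wir haben die Position x(t) = 4·cos(3·t) + 5. Durch Einsetzen von t = pi/6: x(pi/6) = 5.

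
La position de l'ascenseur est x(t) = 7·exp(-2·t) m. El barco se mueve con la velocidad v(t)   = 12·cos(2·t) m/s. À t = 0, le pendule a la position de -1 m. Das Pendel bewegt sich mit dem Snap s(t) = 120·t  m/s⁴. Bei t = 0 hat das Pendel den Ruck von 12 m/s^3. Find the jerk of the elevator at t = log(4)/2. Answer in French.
Pour résoudre ceci, nous devons prendre 3 dérivées de notre équation de la position x(t) = 7·exp(-2·t). En dérivant la position, nous obtenons la vitesse: v(t) = -14·exp(-2·t). En prenant d/dt de v(t), nous trouvons a(t) = 28·exp(-2·t). En prenant d/dt de a(t), nous trouvons j(t) = -56·exp(-2·t). Nous avons le jerk j(t) = -56·exp(-2·t). En substituant t = log(4)/2: j(log(4)/2) = -14.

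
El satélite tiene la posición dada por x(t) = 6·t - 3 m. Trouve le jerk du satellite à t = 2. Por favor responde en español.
Debemos derivar nuestra ecuación de la posición x(t) = 6·t - 3 3 veces. La derivada de la posición da la velocidad: v(t) = 6. Derivando la velocidad, obtenemos la aceleración: a(t) = 0. Derivando la aceleración, obtenemos la sacudida: j(t) = 0. Tenemos la sacudida j(t) = 0. Sustituyendo t = 2: j(2) = 0.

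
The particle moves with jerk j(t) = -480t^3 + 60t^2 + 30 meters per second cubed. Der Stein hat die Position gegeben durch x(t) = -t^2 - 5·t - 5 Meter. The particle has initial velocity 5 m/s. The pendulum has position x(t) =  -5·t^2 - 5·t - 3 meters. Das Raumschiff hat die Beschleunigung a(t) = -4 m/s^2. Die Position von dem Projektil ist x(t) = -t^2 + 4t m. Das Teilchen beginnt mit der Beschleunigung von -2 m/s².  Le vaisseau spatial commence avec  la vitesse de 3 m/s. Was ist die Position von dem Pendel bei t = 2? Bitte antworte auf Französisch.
De l'équation de la position x(t) = -5·t^2 - 5·t - 3, nous substituons t = 2 pour obtenir x = -33.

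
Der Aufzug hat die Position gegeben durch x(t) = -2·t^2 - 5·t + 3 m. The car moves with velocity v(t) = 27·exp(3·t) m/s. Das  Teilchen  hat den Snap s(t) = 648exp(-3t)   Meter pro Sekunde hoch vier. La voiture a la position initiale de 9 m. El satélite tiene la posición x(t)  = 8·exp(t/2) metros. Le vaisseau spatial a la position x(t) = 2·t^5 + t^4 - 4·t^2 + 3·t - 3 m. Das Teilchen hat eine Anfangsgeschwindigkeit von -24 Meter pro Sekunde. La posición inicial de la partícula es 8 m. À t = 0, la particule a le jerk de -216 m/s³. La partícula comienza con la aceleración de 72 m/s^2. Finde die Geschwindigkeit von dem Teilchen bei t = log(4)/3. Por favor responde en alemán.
Ausgehend von dem Snap s(t) = 648·exp(-3·t), nehmen wir 3 Stammfunktionen. Mit ∫s(t)dt und Anwendung von j(0) = -216, finden wir j(t) = -216·exp(-3·t). Das Integral von dem Ruck, mit a(0) = 72, ergibt die Beschleunigung: a(t) = 72·exp(-3·t). Das Integral von der Beschleunigung ist die Geschwindigkeit. Mit v(0) = -24 erhalten wir v(t) = -24·exp(-3·t). Aus der Gleichung für die Geschwindigkeit v(t) = -24·exp(-3·t), setzen wir t = log(4)/3 ein und erhalten v = -6.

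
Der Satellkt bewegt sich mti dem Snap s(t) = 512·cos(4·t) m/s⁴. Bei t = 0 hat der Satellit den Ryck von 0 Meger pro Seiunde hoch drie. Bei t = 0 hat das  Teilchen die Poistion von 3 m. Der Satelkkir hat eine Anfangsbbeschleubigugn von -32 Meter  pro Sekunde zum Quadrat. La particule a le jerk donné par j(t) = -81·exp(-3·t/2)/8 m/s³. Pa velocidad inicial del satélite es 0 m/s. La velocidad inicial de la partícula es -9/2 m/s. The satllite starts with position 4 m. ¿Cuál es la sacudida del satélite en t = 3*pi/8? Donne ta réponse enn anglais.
To find the answer, we compute 1 antiderivative of s(t) = 512·cos(4·t). Finding the antiderivative of s(t) and using j(0) = 0: j(t) = 128·sin(4·t). Using j(t) = 128·sin(4·t) and substituting t = 3*pi/8, we find j = -128.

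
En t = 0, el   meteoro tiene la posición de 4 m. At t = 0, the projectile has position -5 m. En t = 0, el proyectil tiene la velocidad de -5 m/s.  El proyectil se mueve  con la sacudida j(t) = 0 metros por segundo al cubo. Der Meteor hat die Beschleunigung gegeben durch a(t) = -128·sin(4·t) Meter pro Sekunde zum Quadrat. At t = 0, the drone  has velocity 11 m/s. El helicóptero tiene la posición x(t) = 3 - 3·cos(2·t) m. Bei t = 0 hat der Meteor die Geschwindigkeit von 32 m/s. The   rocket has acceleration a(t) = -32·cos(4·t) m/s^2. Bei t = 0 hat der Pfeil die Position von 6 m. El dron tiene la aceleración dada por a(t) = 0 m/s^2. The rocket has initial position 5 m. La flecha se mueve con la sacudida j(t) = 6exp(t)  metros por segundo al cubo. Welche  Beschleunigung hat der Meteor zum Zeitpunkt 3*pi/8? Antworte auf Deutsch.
Mit a(t) = -128·sin(4·t) und Einsetzen von t = 3*pi/8, finden wir a = 128.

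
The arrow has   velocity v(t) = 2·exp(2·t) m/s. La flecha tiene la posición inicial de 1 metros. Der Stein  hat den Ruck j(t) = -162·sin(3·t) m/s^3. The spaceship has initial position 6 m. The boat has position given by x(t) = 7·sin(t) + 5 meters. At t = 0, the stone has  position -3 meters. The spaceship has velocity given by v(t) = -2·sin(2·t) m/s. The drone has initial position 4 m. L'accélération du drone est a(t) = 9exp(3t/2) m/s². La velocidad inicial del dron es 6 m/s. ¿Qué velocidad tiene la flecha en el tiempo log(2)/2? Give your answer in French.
Nous avons la vitesse v(t) = 2·exp(2·t). En substituant t = log(2)/2: v(log(2)/2) = 4.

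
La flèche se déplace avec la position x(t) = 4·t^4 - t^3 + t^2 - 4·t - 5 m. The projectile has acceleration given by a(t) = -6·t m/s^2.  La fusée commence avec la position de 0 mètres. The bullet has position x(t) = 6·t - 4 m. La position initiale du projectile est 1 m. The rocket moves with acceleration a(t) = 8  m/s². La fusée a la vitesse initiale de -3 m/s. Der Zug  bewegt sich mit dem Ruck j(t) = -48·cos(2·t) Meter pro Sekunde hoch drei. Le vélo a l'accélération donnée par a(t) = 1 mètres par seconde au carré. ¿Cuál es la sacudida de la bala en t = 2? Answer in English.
To solve this, we need to take 3 derivatives of our position equation x(t) = 6·t - 4. Differentiating position, we get velocity: v(t) = 6. Differentiating velocity, we get acceleration: a(t) = 0. Taking d/dt of a(t), we find j(t) = 0. From the given jerk equation j(t) = 0, we substitute t = 2 to get j = 0.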